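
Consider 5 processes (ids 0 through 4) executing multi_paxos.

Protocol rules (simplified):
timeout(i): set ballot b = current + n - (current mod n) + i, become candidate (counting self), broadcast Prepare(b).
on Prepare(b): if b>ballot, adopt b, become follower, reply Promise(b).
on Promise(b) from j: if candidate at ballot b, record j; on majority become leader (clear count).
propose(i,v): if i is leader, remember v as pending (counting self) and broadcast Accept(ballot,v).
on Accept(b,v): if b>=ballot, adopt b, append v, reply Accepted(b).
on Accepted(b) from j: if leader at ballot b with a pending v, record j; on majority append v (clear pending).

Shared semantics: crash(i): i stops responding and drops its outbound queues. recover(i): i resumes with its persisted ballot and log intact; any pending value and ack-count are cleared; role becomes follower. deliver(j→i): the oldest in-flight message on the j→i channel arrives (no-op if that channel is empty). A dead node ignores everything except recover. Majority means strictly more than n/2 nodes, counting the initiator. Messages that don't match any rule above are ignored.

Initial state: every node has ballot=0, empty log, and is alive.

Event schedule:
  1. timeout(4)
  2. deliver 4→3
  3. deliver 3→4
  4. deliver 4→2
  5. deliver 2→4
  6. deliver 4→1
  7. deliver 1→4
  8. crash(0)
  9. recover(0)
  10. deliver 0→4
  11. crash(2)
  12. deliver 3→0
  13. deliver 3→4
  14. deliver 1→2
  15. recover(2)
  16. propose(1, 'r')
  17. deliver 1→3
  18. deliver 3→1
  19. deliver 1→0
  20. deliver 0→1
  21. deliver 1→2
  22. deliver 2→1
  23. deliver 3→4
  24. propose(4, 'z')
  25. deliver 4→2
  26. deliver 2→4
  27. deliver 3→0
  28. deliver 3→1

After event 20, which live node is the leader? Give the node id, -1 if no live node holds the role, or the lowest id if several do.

4

1. timeout(4):  <4:cand b9 ->
2. deliver 4→3:  <3:foll b9 ->
3. deliver 3→4:  nop
4. deliver 4→2:  <2:foll b9 ->
5. deliver 2→4:  <4:lead b9 ->
6. deliver 4→1:  <1:foll b9 ->
7. deliver 1→4:  nop
8. crash(0):  <0:✗foll b0 ->
9. recover(0):  <0:foll b0 ->
10. deliver 0→4:  nop
11. crash(2):  <2:✗foll b9 ->
12. deliver 3→0:  nop
13. deliver 3→4:  nop
14. deliver 1→2:  nop
15. recover(2):  <2:foll b9 ->
16. propose(1,'r'):  nop
17. deliver 1→3:  nop
18. deliver 3→1:  nop
19. deliver 1→0:  nop
20. deliver 0→1:  nop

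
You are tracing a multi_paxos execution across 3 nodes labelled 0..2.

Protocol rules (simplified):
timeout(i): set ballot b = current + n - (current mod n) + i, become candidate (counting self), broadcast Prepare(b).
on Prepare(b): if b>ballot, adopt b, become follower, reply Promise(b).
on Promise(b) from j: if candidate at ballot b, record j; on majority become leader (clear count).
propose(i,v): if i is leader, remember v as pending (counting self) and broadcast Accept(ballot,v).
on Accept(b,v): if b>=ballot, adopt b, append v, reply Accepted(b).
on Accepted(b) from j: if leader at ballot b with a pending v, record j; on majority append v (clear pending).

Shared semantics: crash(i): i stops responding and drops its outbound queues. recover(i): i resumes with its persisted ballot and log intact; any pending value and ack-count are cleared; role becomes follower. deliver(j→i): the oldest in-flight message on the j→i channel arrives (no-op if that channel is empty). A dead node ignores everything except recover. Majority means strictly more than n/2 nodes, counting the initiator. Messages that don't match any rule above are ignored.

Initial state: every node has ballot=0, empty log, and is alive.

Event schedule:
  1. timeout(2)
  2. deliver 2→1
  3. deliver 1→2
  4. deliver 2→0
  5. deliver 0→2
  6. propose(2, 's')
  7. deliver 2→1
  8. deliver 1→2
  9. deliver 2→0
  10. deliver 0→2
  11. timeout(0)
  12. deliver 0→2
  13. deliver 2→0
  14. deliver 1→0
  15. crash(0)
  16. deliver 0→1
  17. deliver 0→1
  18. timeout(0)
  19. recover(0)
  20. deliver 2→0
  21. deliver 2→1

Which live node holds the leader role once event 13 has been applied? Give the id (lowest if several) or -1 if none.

0

1. timeout(2):  <2:cand b5 ->
2. deliver 2→1:  <1:foll b5 ->
3. deliver 1→2:  <2:lead b5 ->
4. deliver 2→0:  <0:foll b5 ->
5. deliver 0→2:  nop
6. propose(2,'s'):  nop
7. deliver 2→1:  <1:foll b5 s>
8. deliver 1→2:  <2:lead b5 s>
9. deliver 2→0:  <0:foll b5 s>
10. deliver 0→2:  nop
11. timeout(0):  <0:cand b6 s>
12. deliver 0→2:  <2:foll b6 s>
13. deliver 2→0:  <0:lead b6 s>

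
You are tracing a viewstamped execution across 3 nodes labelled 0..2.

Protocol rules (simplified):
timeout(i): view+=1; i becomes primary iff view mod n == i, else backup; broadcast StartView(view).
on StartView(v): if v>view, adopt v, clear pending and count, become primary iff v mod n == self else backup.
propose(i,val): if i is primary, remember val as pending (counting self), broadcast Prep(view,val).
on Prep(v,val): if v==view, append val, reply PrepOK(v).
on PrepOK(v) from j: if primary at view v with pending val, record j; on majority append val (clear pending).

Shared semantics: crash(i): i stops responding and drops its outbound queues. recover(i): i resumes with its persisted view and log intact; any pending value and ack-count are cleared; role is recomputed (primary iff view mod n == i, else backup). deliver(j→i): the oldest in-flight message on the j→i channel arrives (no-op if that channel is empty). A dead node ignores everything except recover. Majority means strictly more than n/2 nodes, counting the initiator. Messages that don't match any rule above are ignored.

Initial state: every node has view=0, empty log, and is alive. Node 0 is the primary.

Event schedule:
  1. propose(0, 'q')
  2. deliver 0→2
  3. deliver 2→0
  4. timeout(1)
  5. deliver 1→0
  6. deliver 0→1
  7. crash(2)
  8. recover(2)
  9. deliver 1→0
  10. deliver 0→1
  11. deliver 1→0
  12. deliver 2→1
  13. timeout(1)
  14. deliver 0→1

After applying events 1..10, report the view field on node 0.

e1 propose(0,'q'): ·
e2 deliver 0→2: 2[back,v=0,q]
e3 deliver 2→0: 0[prim,v=0,q]
e4 timeout(1): 1[prim,v=1,-]
e5 deliver 1→0: 0[back,v=1,q]
e6 deliver 0→1: ·
e7 crash(2): 2[✗back,v=0,q]
e8 recover(2): 2[back,v=0,q]
e9 deliver 1→0: ·
e10 deliver 0→1: ·

1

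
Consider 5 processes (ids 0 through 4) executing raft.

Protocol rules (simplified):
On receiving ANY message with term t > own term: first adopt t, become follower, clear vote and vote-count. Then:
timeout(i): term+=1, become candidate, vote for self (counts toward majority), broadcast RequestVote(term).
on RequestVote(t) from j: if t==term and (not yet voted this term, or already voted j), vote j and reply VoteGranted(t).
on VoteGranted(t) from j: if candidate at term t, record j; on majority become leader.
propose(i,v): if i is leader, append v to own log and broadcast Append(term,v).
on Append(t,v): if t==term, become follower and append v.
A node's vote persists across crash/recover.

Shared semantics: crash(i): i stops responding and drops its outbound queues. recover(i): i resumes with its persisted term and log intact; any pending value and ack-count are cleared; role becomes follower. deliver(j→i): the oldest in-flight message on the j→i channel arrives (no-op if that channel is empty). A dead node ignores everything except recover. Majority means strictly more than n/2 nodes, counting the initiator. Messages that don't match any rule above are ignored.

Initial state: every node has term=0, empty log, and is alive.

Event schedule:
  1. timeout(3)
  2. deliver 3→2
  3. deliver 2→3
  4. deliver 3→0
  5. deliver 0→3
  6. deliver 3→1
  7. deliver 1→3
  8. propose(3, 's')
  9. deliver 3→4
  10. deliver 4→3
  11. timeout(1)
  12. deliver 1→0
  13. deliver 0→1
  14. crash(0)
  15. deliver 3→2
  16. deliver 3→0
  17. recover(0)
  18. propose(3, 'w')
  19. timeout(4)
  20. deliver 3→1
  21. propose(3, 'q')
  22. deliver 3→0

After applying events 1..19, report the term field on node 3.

step 1 timeout(3): 3={cand,t=1,log=-}
step 2 deliver 3→2: 2={foll,t=1,log=-}
step 3 deliver 2→3: —
step 4 deliver 3→0: 0={foll,t=1,log=-}
step 5 deliver 0→3: 3={lead,t=1,log=-}
step 6 deliver 3→1: 1={foll,t=1,log=-}
step 7 deliver 1→3: —
step 8 propose(3,'s'): 3={lead,t=1,log=s}
step 9 deliver 3→4: 4={foll,t=1,log=-}
step 10 deliver 4→3: —
step 11 timeout(1): 1={cand,t=2,log=-}
step 12 deliver 1→0: 0={foll,t=2,log=-}
step 13 deliver 0→1: —
step 14 crash(0): 0={✗foll,t=2,log=-}
step 15 deliver 3→2: 2={foll,t=1,log=s}
step 16 deliver 3→0: —
step 17 recover(0): 0={foll,t=2,log=-}
step 18 propose(3,'w'): 3={lead,t=1,log=s,w}
step 19 timeout(4): 4={cand,t=2,log=-}

1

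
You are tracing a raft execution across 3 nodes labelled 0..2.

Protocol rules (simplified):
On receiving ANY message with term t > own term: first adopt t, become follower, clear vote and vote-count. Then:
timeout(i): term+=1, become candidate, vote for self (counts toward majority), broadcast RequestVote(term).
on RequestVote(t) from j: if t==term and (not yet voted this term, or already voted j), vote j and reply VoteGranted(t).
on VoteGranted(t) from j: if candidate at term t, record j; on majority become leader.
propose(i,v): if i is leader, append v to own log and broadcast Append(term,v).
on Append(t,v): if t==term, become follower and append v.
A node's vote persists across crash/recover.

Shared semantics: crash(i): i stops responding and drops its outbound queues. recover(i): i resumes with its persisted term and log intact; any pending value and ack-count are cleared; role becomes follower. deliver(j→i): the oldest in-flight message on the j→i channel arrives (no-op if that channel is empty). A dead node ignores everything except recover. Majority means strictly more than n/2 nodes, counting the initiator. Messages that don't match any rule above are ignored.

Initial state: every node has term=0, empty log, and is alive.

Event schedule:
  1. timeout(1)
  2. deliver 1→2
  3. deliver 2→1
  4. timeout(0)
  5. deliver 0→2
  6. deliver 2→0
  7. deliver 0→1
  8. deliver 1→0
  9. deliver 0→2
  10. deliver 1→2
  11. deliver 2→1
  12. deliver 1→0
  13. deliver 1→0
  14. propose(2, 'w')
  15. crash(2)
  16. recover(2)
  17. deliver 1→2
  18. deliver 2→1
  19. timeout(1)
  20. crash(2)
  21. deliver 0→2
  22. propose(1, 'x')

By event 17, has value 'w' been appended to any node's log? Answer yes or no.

no

step 1 timeout(1): 1={cand,t=1,log=-}
step 2 deliver 1→2: 2={foll,t=1,log=-}
step 3 deliver 2→1: 1={lead,t=1,log=-}
step 4 timeout(0): 0={cand,t=1,log=-}
step 5 deliver 0→2: —
step 6 deliver 2→0: —
step 7 deliver 0→1: —
step 8 deliver 1→0: —
step 9 deliver 0→2: —
step 10 deliver 1→2: —
step 11 deliver 2→1: —
step 12 deliver 1→0: —
step 13 deliver 1→0: —
step 14 propose(2,'w'): —
step 15 crash(2): 2={✗foll,t=1,log=-}
step 16 recover(2): 2={foll,t=1,log=-}
step 17 deliver 1→2: —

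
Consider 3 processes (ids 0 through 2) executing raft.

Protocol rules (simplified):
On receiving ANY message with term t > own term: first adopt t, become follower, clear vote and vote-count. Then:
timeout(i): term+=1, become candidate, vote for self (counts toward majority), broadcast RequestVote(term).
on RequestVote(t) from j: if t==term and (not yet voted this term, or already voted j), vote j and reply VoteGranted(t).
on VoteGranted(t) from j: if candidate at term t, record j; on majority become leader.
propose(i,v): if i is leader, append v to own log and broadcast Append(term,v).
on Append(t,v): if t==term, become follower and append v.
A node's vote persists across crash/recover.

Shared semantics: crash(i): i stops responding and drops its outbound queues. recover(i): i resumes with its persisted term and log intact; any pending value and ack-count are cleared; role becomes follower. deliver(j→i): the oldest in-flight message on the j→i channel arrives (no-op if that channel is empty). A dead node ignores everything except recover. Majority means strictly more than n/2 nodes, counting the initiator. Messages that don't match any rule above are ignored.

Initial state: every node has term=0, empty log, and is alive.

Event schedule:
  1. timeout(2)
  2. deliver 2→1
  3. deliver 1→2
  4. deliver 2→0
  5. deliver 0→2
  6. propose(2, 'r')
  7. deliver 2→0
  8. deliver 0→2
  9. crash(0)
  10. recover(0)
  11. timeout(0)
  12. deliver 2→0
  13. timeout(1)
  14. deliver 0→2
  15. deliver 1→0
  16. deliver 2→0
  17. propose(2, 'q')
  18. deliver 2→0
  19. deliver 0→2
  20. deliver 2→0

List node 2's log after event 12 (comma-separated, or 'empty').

r

step 1 timeout(2): 2={cand,t=1,log=-}
step 2 deliver 2→1: 1={foll,t=1,log=-}
step 3 deliver 1→2: 2={lead,t=1,log=-}
step 4 deliver 2→0: 0={foll,t=1,log=-}
step 5 deliver 0→2: —
step 6 propose(2,'r'): 2={lead,t=1,log=r}
step 7 deliver 2→0: 0={foll,t=1,log=r}
step 8 deliver 0→2: —
step 9 crash(0): 0={✗foll,t=1,log=r}
step 10 recover(0): 0={foll,t=1,log=r}
step 11 timeout(0): 0={cand,t=2,log=r}
step 12 deliver 2→0: —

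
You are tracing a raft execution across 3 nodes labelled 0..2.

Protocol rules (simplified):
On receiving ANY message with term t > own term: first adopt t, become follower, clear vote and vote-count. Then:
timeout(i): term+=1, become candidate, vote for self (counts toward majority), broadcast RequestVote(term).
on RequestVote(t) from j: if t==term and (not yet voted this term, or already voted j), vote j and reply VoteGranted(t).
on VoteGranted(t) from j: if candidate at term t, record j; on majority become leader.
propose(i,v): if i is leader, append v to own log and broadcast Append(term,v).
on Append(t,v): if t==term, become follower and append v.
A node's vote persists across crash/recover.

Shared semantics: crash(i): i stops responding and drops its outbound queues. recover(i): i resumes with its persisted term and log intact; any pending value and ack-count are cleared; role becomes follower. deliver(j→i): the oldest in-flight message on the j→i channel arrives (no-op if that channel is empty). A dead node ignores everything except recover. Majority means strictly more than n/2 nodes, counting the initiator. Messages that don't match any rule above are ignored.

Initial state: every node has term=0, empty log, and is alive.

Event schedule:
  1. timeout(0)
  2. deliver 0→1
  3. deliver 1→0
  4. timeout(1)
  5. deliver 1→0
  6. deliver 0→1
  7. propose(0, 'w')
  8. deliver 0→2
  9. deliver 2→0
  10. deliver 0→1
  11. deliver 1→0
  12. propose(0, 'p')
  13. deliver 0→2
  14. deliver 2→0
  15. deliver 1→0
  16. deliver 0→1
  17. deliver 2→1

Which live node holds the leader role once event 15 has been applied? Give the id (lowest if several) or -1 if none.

1

after 1 — timeout(0): n0:cand/t1/[-]
after 2 — deliver 0→1: n1:foll/t1/[-]
after 3 — deliver 1→0: n0:lead/t1/[-]
after 4 — timeout(1): n1:cand/t2/[-]
after 5 — deliver 1→0: n0:foll/t2/[-]
after 6 — deliver 0→1: n1:lead/t2/[-]
after 7 — propose(0,'w'): ·
after 8 — deliver 0→2: n2:foll/t1/[-]
after 9 — deliver 2→0: ·
after 10 — deliver 0→1: ·
after 11 — deliver 1→0: ·
after 12 — propose(0,'p'): ·
after 13 — deliver 0→2: ·
after 14 — deliver 2→0: ·
after 15 — deliver 1→0: ·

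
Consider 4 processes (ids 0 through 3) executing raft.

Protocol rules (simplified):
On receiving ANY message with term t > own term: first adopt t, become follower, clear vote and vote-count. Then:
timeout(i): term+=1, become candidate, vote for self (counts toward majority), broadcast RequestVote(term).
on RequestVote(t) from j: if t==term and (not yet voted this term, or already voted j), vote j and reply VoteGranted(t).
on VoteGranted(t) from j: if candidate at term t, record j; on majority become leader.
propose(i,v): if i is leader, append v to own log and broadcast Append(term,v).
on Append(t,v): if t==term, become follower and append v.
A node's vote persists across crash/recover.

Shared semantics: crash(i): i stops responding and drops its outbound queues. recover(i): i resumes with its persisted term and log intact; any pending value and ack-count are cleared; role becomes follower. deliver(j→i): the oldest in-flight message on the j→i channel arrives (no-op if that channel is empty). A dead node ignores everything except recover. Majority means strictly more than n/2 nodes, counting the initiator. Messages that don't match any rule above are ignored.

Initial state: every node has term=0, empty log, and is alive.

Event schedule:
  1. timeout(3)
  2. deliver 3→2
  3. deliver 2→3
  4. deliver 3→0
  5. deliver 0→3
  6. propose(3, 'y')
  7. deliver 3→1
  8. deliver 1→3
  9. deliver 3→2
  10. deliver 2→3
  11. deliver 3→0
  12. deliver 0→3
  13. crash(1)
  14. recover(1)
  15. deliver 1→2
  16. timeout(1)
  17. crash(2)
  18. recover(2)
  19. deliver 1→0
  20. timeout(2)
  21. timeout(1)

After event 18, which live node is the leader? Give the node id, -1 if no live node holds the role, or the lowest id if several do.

3

1. timeout(3):  <3:cand t1 ->
2. deliver 3→2:  <2:foll t1 ->
3. deliver 2→3:  nop
4. deliver 3→0:  <0:foll t1 ->
5. deliver 0→3:  <3:lead t1 ->
6. propose(3,'y'):  <3:lead t1 y>
7. deliver 3→1:  <1:foll t1 ->
8. deliver 1→3:  nop
9. deliver 3→2:  <2:foll t1 y>
10. deliver 2→3:  nop
11. deliver 3→0:  <0:foll t1 y>
12. deliver 0→3:  nop
13. crash(1):  <1:✗foll t1 ->
14. recover(1):  <1:foll t1 ->
15. deliver 1→2:  nop
16. timeout(1):  <1:cand t2 ->
17. crash(2):  <2:✗foll t1 y>
18. recover(2):  <2:foll t1 y>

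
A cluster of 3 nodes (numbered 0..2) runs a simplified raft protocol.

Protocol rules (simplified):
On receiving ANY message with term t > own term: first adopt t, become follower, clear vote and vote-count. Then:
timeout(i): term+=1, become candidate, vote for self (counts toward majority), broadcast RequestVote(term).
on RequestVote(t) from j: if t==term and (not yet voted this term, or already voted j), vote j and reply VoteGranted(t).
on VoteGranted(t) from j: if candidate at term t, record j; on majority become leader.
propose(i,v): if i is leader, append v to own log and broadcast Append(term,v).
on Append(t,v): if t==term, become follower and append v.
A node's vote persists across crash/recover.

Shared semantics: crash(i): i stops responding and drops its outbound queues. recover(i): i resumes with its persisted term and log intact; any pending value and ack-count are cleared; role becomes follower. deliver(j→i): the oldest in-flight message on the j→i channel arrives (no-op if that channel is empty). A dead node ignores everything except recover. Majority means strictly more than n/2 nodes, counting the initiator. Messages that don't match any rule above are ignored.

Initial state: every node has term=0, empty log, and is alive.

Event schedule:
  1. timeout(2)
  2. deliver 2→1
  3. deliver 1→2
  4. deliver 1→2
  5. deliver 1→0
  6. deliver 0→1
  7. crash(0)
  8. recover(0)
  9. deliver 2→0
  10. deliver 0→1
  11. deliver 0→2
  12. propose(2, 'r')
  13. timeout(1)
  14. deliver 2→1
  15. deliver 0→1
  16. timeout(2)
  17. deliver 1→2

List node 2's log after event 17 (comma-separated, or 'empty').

1. timeout(2):  <2:cand t1 ->
2. deliver 2→1:  <1:foll t1 ->
3. deliver 1→2:  <2:lead t1 ->
4. deliver 1→2:  nop
5. deliver 1→0:  nop
6. deliver 0→1:  nop
7. crash(0):  <0:✗foll t0 ->
8. recover(0):  <0:foll t0 ->
9. deliver 2→0:  <0:foll t1 ->
10. deliver 0→1:  nop
11. deliver 0→2:  nop
12. propose(2,'r'):  <2:lead t1 r>
13. timeout(1):  <1:cand t2 ->
14. deliver 2→1:  nop
15. deliver 0→1:  nop
16. timeout(2):  <2:cand t2 r>
17. deliver 1→2:  nop

r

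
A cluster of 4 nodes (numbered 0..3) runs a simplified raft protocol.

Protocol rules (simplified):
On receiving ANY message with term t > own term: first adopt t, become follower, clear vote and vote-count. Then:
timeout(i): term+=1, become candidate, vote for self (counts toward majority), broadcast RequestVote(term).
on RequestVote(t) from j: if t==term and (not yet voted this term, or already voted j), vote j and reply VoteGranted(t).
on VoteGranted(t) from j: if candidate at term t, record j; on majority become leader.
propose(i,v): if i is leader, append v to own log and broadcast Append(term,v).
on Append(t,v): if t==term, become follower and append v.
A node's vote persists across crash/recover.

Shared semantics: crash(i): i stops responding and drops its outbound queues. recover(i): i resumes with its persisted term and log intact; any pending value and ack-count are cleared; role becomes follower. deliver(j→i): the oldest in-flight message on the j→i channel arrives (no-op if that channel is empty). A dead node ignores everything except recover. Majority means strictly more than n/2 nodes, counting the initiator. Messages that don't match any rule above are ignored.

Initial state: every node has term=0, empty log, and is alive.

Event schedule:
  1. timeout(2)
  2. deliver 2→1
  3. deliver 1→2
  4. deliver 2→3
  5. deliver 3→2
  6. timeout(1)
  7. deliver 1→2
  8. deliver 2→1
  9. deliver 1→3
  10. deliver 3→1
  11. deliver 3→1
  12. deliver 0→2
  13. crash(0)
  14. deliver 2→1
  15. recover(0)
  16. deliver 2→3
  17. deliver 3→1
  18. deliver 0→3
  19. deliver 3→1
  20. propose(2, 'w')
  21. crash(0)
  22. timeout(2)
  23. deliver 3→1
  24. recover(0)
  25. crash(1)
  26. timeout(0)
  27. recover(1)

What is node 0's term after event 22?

0

[1] timeout(2) → N2(cand t1 [-])
[2] deliver 2→1 → N1(foll t1 [-])
[3] deliver 1→2 → ∅
[4] deliver 2→3 → N3(foll t1 [-])
[5] deliver 3→2 → N2(lead t1 [-])
[6] timeout(1) → N1(cand t2 [-])
[7] deliver 1→2 → N2(foll t2 [-])
[8] deliver 2→1 → ∅
[9] deliver 1→3 → N3(foll t2 [-])
[10] deliver 3→1 → N1(lead t2 [-])
[11] deliver 3→1 → ∅
[12] deliver 0→2 → ∅
[13] crash(0) → N0(✗foll t0 [-])
[14] deliver 2→1 → ∅
[15] recover(0) → N0(foll t0 [-])
[16] deliver 2→3 → ∅
[17] deliver 3→1 → ∅
[18] deliver 0→3 → ∅
[19] deliver 3→1 → ∅
[20] propose(2,'w') → ∅
[21] crash(0) → N0(✗foll t0 [-])
[22] timeout(2) → N2(cand t3 [-])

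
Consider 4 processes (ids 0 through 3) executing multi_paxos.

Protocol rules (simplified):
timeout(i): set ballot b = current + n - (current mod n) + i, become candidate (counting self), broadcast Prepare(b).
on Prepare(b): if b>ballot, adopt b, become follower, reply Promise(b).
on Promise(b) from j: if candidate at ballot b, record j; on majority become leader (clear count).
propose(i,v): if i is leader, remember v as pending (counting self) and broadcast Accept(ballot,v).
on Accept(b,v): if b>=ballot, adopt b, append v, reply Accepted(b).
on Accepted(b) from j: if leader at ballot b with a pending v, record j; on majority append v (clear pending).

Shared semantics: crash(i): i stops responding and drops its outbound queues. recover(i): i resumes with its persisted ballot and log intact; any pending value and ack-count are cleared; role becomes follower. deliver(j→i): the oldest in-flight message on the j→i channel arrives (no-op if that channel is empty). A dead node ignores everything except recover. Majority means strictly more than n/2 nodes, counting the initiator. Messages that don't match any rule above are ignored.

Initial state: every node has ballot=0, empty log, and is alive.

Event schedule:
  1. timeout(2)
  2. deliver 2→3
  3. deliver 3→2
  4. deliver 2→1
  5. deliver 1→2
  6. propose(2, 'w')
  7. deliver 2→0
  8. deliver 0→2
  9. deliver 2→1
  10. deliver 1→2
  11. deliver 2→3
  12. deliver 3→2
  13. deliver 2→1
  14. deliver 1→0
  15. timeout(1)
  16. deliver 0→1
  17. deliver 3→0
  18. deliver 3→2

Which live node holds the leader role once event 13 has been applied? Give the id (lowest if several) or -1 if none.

1. timeout(2):  <2:cand b6 ->
2. deliver 2→3:  <3:foll b6 ->
3. deliver 3→2:  nop
4. deliver 2→1:  <1:foll b6 ->
5. deliver 1→2:  <2:lead b6 ->
6. propose(2,'w'):  nop
7. deliver 2→0:  <0:foll b6 ->
8. deliver 0→2:  nop
9. deliver 2→1:  <1:foll b6 w>
10. deliver 1→2:  nop
11. deliver 2→3:  <3:foll b6 w>
12. deliver 3→2:  <2:lead b6 w>
13. deliver 2→1:  nop

2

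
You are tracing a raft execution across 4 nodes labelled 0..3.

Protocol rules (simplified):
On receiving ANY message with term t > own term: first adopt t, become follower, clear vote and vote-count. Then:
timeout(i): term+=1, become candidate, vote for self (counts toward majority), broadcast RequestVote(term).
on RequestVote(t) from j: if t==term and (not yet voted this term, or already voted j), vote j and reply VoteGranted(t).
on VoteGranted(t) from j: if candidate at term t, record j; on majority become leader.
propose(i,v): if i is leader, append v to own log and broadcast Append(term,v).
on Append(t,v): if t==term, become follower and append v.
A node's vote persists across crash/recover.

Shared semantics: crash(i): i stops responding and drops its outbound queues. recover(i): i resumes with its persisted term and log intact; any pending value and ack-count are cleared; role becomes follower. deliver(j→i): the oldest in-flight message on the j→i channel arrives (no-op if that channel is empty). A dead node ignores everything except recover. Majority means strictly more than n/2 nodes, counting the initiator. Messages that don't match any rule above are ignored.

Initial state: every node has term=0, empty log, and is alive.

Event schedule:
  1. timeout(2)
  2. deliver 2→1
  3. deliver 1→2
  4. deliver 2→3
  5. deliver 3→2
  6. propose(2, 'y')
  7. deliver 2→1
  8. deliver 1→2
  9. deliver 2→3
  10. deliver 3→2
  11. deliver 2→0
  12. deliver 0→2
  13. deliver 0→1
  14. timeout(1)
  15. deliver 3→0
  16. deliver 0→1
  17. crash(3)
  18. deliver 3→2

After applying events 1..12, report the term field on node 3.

1

1. timeout(2):  <2:cand t1 ->
2. deliver 2→1:  <1:foll t1 ->
3. deliver 1→2:  nop
4. deliver 2→3:  <3:foll t1 ->
5. deliver 3→2:  <2:lead t1 ->
6. propose(2,'y'):  <2:lead t1 y>
7. deliver 2→1:  <1:foll t1 y>
8. deliver 1→2:  nop
9. deliver 2→3:  <3:foll t1 y>
10. deliver 3→2:  nop
11. deliver 2→0:  <0:foll t1 ->
12. deliver 0→2:  nop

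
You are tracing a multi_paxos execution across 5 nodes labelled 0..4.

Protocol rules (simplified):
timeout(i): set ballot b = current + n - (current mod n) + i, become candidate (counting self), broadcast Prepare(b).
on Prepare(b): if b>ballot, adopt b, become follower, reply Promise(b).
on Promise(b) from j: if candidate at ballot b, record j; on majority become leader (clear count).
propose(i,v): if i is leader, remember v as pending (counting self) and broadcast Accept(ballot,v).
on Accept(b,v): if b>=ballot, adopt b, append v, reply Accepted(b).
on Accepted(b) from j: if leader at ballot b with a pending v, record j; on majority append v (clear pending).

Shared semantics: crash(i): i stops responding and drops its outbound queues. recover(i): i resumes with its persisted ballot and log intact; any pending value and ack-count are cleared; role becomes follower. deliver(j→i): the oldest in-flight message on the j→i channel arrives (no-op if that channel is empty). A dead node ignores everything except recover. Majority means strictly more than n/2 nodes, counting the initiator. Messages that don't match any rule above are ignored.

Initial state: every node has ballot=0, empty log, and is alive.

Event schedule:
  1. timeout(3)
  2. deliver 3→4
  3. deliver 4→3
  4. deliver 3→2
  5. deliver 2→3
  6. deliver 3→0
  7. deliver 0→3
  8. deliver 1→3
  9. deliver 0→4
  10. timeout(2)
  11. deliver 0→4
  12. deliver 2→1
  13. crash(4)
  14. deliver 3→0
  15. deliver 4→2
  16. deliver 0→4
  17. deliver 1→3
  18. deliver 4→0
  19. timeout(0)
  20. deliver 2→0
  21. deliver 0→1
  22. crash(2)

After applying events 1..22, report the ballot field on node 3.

8

step 1 timeout(3): 3={cand,b=8,log=-}
step 2 deliver 3→4: 4={foll,b=8,log=-}
step 3 deliver 4→3: —
step 4 deliver 3→2: 2={foll,b=8,log=-}
step 5 deliver 2→3: 3={lead,b=8,log=-}
step 6 deliver 3→0: 0={foll,b=8,log=-}
step 7 deliver 0→3: —
step 8 deliver 1→3: —
step 9 deliver 0→4: —
step 10 timeout(2): 2={cand,b=12,log=-}
step 11 deliver 0→4: —
step 12 deliver 2→1: 1={foll,b=12,log=-}
step 13 crash(4): 4={✗foll,b=8,log=-}
step 14 deliver 3→0: —
step 15 deliver 4→2: —
step 16 deliver 0→4: —
step 17 deliver 1→3: —
step 18 deliver 4→0: —
step 19 timeout(0): 0={cand,b=10,log=-}
step 20 deliver 2→0: 0={foll,b=12,log=-}
step 21 deliver 0→1: —
step 22 crash(2): 2={✗cand,b=12,log=-}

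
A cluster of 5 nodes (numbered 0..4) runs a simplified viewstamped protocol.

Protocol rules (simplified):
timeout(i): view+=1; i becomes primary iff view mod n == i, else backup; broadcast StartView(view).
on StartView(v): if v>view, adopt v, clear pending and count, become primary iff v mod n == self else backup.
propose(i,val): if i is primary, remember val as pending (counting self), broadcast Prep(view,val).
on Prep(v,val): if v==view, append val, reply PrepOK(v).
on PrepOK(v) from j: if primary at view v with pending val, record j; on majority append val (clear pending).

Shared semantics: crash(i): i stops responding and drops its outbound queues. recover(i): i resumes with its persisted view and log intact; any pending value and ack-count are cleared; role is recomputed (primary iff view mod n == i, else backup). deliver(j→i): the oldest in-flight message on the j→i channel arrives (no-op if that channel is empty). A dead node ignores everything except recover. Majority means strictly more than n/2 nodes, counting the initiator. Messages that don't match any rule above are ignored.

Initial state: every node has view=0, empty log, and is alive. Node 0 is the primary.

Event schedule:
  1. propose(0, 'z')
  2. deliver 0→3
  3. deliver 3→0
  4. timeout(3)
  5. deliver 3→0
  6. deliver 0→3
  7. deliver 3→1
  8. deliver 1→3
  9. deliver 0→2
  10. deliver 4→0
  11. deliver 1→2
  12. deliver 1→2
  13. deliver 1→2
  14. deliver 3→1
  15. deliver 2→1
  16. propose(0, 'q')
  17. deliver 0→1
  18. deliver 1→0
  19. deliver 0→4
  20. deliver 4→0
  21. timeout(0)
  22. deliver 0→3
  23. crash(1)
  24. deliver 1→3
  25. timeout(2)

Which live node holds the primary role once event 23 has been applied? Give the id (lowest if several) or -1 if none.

-1

[1] propose(0,'z') → ∅
[2] deliver 0→3 → N3(back v0 [z])
[3] deliver 3→0 → ∅
[4] timeout(3) → N3(back v1 [z])
[5] deliver 3→0 → N0(back v1 [-])
[6] deliver 0→3 → ∅
[7] deliver 3→1 → N1(prim v1 [-])
[8] deliver 1→3 → ∅
[9] deliver 0→2 → N2(back v0 [z])
[10] deliver 4→0 → ∅
[11] deliver 1→2 → ∅
[12] deliver 1→2 → ∅
[13] deliver 1→2 → ∅
[14] deliver 3→1 → ∅
[15] deliver 2→1 → ∅
[16] propose(0,'q') → ∅
[17] deliver 0→1 → ∅
[18] deliver 1→0 → ∅
[19] deliver 0→4 → N4(back v0 [z])
[20] deliver 4→0 → ∅
[21] timeout(0) → N0(back v2 [-])
[22] deliver 0→3 → N3(back v2 [z])
[23] crash(1) → N1(✗prim v1 [-])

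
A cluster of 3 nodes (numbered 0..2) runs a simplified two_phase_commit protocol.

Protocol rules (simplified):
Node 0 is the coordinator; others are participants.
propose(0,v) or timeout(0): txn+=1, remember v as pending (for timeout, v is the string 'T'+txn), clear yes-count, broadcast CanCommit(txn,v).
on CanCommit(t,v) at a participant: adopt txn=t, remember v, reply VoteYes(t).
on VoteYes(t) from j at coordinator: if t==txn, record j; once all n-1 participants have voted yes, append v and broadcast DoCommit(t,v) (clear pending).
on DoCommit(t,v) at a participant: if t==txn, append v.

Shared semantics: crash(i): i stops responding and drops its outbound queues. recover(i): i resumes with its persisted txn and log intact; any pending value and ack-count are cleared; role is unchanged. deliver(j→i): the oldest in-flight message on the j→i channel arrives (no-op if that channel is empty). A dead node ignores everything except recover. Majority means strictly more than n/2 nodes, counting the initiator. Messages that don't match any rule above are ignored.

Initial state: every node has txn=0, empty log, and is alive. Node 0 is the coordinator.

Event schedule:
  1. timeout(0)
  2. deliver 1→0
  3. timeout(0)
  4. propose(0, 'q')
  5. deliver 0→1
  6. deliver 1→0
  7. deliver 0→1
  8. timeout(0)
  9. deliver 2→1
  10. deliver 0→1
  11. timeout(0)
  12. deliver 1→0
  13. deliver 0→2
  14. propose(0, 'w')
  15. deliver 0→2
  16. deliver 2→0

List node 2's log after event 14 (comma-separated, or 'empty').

[1] timeout(0) → N0(coor t1 [-])
[2] deliver 1→0 → ∅
[3] timeout(0) → N0(coor t2 [-])
[4] propose(0,'q') → N0(coor t3 [-])
[5] deliver 0→1 → N1(part t1 [-])
[6] deliver 1→0 → ∅
[7] deliver 0→1 → N1(part t2 [-])
[8] timeout(0) → N0(coor t4 [-])
[9] deliver 2→1 → ∅
[10] deliver 0→1 → N1(part t3 [-])
[11] timeout(0) → N0(coor t5 [-])
[12] deliver 1→0 → ∅
[13] deliver 0→2 → N2(part t1 [-])
[14] propose(0,'w') → N0(coor t6 [-])

empty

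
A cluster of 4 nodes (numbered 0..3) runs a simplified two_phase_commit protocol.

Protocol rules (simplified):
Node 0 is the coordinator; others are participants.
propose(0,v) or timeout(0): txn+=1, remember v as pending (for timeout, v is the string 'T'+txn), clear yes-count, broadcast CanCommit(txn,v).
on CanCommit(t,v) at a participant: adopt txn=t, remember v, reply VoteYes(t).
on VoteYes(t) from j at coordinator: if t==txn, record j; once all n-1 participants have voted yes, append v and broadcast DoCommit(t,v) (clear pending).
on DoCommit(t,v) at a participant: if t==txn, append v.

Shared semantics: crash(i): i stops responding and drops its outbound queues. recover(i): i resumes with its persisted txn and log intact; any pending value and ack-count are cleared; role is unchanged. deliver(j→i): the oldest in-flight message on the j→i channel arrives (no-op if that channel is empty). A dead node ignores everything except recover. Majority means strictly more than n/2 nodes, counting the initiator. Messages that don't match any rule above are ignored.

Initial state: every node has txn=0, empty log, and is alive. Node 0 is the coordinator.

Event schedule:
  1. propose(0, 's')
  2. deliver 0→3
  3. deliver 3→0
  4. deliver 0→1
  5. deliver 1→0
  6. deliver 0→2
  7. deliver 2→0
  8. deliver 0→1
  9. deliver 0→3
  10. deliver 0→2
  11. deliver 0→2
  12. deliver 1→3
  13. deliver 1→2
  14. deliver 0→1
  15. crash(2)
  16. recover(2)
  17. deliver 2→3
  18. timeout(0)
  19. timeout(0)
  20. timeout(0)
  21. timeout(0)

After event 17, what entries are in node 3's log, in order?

s

e1 propose(0,'s'): 0[coor,t=1,-]
e2 deliver 0→3: 3[part,t=1,-]
e3 deliver 3→0: ·
e4 deliver 0→1: 1[part,t=1,-]
e5 deliver 1→0: ·
e6 deliver 0→2: 2[part,t=1,-]
e7 deliver 2→0: 0[coor,t=1,s]
e8 deliver 0→1: 1[part,t=1,s]
e9 deliver 0→3: 3[part,t=1,s]
e10 deliver 0→2: 2[part,t=1,s]
e11 deliver 0→2: ·
e12 deliver 1→3: ·
e13 deliver 1→2: ·
e14 deliver 0→1: ·
e15 crash(2): 2[✗part,t=1,s]
e16 recover(2): 2[part,t=1,s]
e17 deliver 2→3: ·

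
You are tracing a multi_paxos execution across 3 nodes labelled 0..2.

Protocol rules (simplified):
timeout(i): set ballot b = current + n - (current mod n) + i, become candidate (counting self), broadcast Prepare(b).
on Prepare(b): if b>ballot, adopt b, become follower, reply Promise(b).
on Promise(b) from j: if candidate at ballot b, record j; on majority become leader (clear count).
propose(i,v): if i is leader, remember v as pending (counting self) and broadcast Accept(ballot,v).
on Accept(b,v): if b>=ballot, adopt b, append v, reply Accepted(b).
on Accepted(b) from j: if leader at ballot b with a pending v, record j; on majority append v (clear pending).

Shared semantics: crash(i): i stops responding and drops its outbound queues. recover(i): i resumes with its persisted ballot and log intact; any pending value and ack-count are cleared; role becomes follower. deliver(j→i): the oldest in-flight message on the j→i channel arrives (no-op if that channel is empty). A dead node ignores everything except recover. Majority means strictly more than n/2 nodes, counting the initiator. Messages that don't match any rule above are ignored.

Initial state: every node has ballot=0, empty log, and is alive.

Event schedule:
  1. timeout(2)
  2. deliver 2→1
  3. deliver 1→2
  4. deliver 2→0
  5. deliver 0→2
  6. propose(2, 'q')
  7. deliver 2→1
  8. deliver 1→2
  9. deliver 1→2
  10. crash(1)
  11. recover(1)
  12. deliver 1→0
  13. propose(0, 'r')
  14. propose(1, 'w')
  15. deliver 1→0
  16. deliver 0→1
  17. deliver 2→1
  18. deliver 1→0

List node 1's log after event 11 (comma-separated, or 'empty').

q

step 1 timeout(2): 2={cand,b=5,log=-}
step 2 deliver 2→1: 1={foll,b=5,log=-}
step 3 deliver 1→2: 2={lead,b=5,log=-}
step 4 deliver 2→0: 0={foll,b=5,log=-}
step 5 deliver 0→2: —
step 6 propose(2,'q'): —
step 7 deliver 2→1: 1={foll,b=5,log=q}
step 8 deliver 1→2: 2={lead,b=5,log=q}
step 9 deliver 1→2: —
step 10 crash(1): 1={✗foll,b=5,log=q}
step 11 recover(1): 1={foll,b=5,log=q}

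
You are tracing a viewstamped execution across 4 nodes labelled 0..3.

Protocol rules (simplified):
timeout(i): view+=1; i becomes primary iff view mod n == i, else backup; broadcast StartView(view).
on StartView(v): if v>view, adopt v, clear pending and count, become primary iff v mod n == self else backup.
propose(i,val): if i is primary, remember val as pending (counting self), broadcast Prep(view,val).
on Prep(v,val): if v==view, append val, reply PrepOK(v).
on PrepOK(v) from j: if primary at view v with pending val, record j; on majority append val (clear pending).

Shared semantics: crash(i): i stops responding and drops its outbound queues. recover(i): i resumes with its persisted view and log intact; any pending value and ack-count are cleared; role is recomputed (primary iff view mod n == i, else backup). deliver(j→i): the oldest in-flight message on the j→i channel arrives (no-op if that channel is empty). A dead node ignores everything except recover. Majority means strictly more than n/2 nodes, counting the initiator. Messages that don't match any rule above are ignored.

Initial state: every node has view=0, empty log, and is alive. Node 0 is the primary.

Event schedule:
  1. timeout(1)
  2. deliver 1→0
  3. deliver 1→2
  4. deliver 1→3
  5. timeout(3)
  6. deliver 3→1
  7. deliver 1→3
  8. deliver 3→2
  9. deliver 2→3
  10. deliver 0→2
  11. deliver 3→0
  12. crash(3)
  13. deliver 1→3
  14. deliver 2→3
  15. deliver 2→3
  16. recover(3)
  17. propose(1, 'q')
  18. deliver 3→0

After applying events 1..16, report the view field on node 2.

e1 timeout(1): 1[prim,v=1,-]
e2 deliver 1→0: 0[back,v=1,-]
e3 deliver 1→2: 2[back,v=1,-]
e4 deliver 1→3: 3[back,v=1,-]
e5 timeout(3): 3[back,v=2,-]
e6 deliver 3→1: 1[back,v=2,-]
e7 deliver 1→3: ·
e8 deliver 3→2: 2[prim,v=2,-]
e9 deliver 2→3: ·
e10 deliver 0→2: ·
e11 deliver 3→0: 0[back,v=2,-]
e12 crash(3): 3[✗back,v=2,-]
e13 deliver 1→3: ·
e14 deliver 2→3: ·
e15 deliver 2→3: ·
e16 recover(3): 3[back,v=2,-]

2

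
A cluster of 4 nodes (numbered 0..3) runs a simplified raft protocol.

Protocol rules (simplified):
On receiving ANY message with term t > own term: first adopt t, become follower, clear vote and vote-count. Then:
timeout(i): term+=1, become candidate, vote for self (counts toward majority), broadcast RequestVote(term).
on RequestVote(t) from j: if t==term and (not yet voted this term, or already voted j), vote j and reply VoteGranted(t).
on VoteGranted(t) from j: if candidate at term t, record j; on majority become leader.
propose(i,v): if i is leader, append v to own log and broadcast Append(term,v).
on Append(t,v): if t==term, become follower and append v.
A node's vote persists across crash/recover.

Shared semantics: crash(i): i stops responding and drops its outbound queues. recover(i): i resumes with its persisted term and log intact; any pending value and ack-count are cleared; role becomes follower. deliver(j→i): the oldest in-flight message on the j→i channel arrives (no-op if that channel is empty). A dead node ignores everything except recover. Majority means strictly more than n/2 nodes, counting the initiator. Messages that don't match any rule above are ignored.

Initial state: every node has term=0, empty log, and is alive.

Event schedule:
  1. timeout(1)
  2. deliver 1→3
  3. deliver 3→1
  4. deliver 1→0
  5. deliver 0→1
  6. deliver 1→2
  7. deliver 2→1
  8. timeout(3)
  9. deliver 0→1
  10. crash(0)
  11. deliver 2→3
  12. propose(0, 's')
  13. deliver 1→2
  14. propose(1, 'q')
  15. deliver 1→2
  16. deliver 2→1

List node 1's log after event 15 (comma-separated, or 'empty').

[1] timeout(1) → N1(cand t1 [-])
[2] deliver 1→3 → N3(foll t1 [-])
[3] deliver 3→1 → ∅
[4] deliver 1→0 → N0(foll t1 [-])
[5] deliver 0→1 → N1(lead t1 [-])
[6] deliver 1→2 → N2(foll t1 [-])
[7] deliver 2→1 → ∅
[8] timeout(3) → N3(cand t2 [-])
[9] deliver 0→1 → ∅
[10] crash(0) → N0(✗foll t1 [-])
[11] deliver 2→3 → ∅
[12] propose(0,'s') → ∅
[13] deliver 1→2 → ∅
[14] propose(1,'q') → N1(lead t1 [q])
[15] deliver 1→2 → N2(foll t1 [q])

q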